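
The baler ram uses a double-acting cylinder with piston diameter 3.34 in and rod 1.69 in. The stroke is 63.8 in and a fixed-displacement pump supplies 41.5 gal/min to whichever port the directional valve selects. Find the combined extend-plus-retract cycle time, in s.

t ≈ 6.10 s

Cap-side area A_cap = π/4 × (3.34 in)² = 8.762 in^2
Rod-side annular area A_ann = π/4 × (3.34² − 1.69²) = 6.518 in^2
t_ext = A_cap·L/Q = 3.499 s
t_ret = A_ann·L/Q = 2.603 s
t_cycle = t_ext + t_ret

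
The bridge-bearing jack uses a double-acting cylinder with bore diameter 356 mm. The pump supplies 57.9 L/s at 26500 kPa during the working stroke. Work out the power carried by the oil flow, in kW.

Hydraulic power = P × Q

W ≈ 1530 kW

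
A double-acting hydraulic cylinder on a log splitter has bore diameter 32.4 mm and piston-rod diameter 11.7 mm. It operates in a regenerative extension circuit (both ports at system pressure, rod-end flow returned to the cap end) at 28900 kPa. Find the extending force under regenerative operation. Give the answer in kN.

With equal pressure on both faces, forces on the annular region cancel; the net push is pressure × rod cross-section.
Rod cross-section A_rod = π/4 × (11.7 mm)² = 107.5 mm^2
F = P × A_rod

F ≈ 3.11 kN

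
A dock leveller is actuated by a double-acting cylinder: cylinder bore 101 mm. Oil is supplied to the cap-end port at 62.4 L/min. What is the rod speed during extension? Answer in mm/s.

v ≈ 130 mm/s

Cap-side area A_cap = π/4 × (101 mm)² = 8012 mm^2
v = Q / A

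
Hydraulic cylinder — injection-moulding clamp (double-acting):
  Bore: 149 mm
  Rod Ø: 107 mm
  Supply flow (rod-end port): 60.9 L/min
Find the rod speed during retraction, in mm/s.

Rod-side annular area A_ann = π/4 × (149² − 107²) = 8445 mm^2
Flow into the rod-end port fills the annular volume.
v = Q / A

v ≈ 120 mm/s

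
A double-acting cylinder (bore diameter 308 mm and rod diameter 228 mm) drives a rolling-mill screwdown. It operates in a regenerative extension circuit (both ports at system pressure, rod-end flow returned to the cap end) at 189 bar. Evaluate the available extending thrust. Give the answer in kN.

With equal pressure on both faces, forces on the annular region cancel; the net push is pressure × rod cross-section.
Rod cross-section A_rod = π/4 × (228 mm)² = 40830 mm^2
F = P × A_rod

F ≈ 772 kN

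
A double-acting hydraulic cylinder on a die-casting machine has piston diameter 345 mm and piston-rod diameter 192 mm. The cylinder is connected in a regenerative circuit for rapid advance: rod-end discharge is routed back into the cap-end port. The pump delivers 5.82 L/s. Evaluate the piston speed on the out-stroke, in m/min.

In regeneration the rod-end outflow joins the pump flow into the cap end, so the net volume the pump must supply per unit advance equals the rod cross-section area.
Rod cross-section A_rod = π/4 × (192 mm)² = 28950 mm^2
v = Q_pump / A_rod

v ≈ 12.1 m/min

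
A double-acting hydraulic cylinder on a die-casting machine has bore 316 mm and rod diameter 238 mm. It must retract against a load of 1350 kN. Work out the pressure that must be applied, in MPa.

P ≈ 39.8 MPa

Rod-side annular area A_ann = π/4 × (316² − 238²) = 33940 mm^2
Retraction: pressure acts on the annular area.
P = F / A = 1350 kN / A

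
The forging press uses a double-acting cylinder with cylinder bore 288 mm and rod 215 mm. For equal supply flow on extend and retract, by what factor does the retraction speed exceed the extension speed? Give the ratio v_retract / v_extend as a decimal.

v_ret/v_ext ≈ 2.26

Cap-side area A_cap = π/4 × (288 mm)² = 65140 mm^2
Rod-side annular area A_ann = π/4 × (288² − 215²) = 28840 mm^2
For equal Q, v ∝ 1/A, so v_ret/v_ext = A_cap/A_ann.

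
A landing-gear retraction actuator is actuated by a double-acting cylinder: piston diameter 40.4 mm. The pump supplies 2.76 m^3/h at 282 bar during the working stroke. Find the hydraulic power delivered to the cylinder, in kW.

W ≈ 21.6 kW

Hydraulic power = P × Q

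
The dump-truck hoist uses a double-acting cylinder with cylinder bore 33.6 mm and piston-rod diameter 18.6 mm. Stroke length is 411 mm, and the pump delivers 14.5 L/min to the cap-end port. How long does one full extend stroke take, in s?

Cap-side area A_cap = π/4 × (33.6 mm)² = 886.7 mm^2
Swept volume V = A × L; t = V / Q = A·L / Q

t ≈ 1.51 s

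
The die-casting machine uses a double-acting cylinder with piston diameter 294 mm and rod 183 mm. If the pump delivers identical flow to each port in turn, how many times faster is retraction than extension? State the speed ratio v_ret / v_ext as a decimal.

v_ret/v_ext ≈ 1.63

Cap-side area A_cap = π/4 × (294 mm)² = 67890 mm^2
Rod-side annular area A_ann = π/4 × (294² − 183²) = 41580 mm^2
For equal Q, v ∝ 1/A, so v_ret/v_ext = A_cap/A_ann.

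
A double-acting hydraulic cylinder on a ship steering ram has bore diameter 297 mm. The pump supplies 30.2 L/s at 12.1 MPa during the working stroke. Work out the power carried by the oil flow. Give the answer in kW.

Hydraulic power = P × Q

W ≈ 365 kW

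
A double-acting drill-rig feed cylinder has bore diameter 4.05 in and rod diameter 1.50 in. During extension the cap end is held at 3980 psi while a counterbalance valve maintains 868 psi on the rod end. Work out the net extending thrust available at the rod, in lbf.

F ≈ 41600 lbf

Cap-side area A_cap = π/4 × (4.05 in)² = 12.88 in^2
Rod-side annular area A_ann = π/4 × (4.05² − 1.50²) = 11.12 in^2
Net thrust = P_cap·A_cap − P_rod·A_ann = 51270 lbf − 9648 lbf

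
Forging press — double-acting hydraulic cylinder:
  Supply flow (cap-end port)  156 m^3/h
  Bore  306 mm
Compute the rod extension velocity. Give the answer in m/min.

v ≈ 35.4 m/min

Cap-side area A_cap = π/4 × (306 mm)² = 73540 mm^2
v = Q / A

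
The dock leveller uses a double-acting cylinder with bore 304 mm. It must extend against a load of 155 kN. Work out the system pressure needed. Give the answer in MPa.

Cap-side area A_cap = π/4 × (304 mm)² = 72580 mm^2
P = F / A = 155 kN / A

P ≈ 2.14 MPa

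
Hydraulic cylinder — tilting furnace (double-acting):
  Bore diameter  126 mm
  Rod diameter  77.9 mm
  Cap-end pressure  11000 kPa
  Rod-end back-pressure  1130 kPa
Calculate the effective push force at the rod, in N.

F ≈ 1.28e5 N

Cap-side area A_cap = π/4 × (126 mm)² = 12470 mm^2
Rod-side annular area A_ann = π/4 × (126² − 77.9²) = 7703 mm^2
Net thrust = P_cap·A_cap − P_rod·A_ann = 1.372e5 N − 8704 N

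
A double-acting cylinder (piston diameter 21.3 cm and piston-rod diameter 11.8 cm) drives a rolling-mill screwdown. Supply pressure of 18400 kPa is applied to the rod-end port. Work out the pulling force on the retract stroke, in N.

F ≈ 4.54e5 N

Rod-side annular area A_ann = π/4 × (21.3² − 11.8²) = 247.0 cm^2
On retraction the pressure acts on the annular area (bore minus rod).
F = P × A_ann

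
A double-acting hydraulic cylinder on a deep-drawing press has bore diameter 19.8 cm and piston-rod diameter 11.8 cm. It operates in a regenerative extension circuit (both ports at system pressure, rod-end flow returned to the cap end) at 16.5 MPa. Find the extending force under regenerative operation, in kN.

F ≈ 180 kN

With equal pressure on both faces, forces on the annular region cancel; the net push is pressure × rod cross-section.
Rod cross-section A_rod = π/4 × (11.8 cm)² = 109.4 cm^2
F = P × A_rod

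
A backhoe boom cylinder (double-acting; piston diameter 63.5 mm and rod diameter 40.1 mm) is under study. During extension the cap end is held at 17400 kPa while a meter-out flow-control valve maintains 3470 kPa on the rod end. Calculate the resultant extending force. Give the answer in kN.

F ≈ 48.5 kN

Cap-side area A_cap = π/4 × (63.5 mm)² = 3167 mm^2
Rod-side annular area A_ann = π/4 × (63.5² − 40.1²) = 1904 mm^2
Net thrust = P_cap·A_cap − P_rod·A_ann = 55.10 kN − 6.607 kN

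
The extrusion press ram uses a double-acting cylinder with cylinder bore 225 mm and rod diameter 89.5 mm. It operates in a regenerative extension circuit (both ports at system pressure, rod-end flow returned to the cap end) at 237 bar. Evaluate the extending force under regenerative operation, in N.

With equal pressure on both faces, forces on the annular region cancel; the net push is pressure × rod cross-section.
Rod cross-section A_rod = π/4 × (89.5 mm)² = 6291 mm^2
F = P × A_rod

F ≈ 1.49e5 N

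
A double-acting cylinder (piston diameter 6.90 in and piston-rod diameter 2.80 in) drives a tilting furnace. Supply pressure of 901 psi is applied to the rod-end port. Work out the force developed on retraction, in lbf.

Rod-side annular area A_ann = π/4 × (6.90² − 2.80²) = 31.24 in^2
On retraction the pressure acts on the annular area (bore minus rod).
F = P × A_ann

F ≈ 28100 lbf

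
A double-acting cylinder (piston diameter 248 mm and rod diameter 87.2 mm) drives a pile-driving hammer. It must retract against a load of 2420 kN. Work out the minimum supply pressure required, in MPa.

P ≈ 57.2 MPa

Rod-side annular area A_ann = π/4 × (248² − 87.2²) = 42330 mm^2
Retraction: pressure acts on the annular area.
P = F / A = 2420 kN / A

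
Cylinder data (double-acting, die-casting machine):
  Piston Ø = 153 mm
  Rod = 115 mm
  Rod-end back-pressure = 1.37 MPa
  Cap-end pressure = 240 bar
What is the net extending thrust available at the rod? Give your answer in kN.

Cap-side area A_cap = π/4 × (153 mm)² = 18390 mm^2
Rod-side annular area A_ann = π/4 × (153² − 115²) = 7998 mm^2
Net thrust = P_cap·A_cap − P_rod·A_ann = 441.2 kN − 10.96 kN

F ≈ 430 kN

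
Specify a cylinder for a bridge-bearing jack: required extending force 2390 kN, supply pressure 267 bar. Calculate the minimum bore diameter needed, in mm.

D ≈ 338 mm

Extension force acts on the full piston face: F = P × (π/4)D².
D = √(4F / (πP)) = √(4 × 2390 kN / (π × 267 bar))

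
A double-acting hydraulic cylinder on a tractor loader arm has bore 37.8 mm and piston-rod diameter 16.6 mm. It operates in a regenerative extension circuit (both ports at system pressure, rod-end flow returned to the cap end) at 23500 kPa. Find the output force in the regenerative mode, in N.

F ≈ 5090 N

With equal pressure on both faces, forces on the annular region cancel; the net push is pressure × rod cross-section.
Rod cross-section A_rod = π/4 × (16.6 mm)² = 216.4 mm^2
F = P × A_rod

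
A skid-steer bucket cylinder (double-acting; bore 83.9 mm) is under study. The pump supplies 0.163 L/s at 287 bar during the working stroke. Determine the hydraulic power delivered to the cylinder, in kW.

W ≈ 4.68 kW

Hydraulic power = P × Q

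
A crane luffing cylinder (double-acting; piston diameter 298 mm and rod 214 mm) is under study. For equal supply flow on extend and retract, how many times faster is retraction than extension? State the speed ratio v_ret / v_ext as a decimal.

v_ret/v_ext ≈ 2.06

Cap-side area A_cap = π/4 × (298 mm)² = 69750 mm^2
Rod-side annular area A_ann = π/4 × (298² − 214²) = 33780 mm^2
For equal Q, v ∝ 1/A, so v_ret/v_ext = A_cap/A_ann.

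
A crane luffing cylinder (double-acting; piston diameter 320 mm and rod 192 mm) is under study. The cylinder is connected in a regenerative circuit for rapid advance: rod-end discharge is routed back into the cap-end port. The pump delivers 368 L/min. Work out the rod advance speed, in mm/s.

v ≈ 212 mm/s

In regeneration the rod-end outflow joins the pump flow into the cap end, so the net volume the pump must supply per unit advance equals the rod cross-section area.
Rod cross-section A_rod = π/4 × (192 mm)² = 28950 mm^2
v = Q_pump / A_rod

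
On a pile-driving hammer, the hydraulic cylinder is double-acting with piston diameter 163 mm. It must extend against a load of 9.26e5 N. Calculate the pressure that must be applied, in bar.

P ≈ 444 bar

Cap-side area A_cap = π/4 × (163 mm)² = 20870 mm^2
P = F / A = 9.26e5 N / A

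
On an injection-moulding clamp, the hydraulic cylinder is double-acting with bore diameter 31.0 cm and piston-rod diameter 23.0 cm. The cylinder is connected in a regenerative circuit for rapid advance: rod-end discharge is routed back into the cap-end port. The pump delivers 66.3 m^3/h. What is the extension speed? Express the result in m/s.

v ≈ 0.443 m/s

In regeneration the rod-end outflow joins the pump flow into the cap end, so the net volume the pump must supply per unit advance equals the rod cross-section area.
Rod cross-section A_rod = π/4 × (23.0 cm)² = 415.5 cm^2
v = Q_pump / A_rod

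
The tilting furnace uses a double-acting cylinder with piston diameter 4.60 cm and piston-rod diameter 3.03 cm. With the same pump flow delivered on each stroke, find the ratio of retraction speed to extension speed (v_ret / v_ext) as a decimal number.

v_ret/v_ext ≈ 1.77

Cap-side area A_cap = π/4 × (4.60 cm)² = 16.62 cm^2
Rod-side annular area A_ann = π/4 × (4.60² − 3.03²) = 9.408 cm^2
For equal Q, v ∝ 1/A, so v_ret/v_ext = A_cap/A_ann.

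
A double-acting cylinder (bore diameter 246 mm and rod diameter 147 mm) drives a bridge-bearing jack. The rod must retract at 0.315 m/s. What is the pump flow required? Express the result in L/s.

Q ≈ 9.63 L/s

Rod-side annular area A_ann = π/4 × (246² − 147²) = 30560 mm^2
Q = A × v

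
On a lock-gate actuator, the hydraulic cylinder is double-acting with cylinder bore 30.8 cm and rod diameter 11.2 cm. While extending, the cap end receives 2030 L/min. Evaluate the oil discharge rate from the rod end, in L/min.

Q_out ≈ 1760 L/min

Cap-side area A_cap = π/4 × (30.8 cm)² = 745.1 cm^2
Rod-side annular area A_ann = π/4 × (30.8² − 11.2²) = 646.5 cm^2
Piston speed v = Q_in/A_cap; rod-end outflow Q_out = v × A_ann = Q_in × A_ann/A_cap.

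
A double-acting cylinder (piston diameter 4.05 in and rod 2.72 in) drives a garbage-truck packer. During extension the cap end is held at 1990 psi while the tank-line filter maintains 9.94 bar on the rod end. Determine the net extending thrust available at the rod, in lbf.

Cap-side area A_cap = π/4 × (4.05 in)² = 12.88 in^2
Rod-side annular area A_ann = π/4 × (4.05² − 2.72²) = 7.072 in^2
Net thrust = P_cap·A_cap − P_rod·A_ann = 25640 lbf − 1020 lbf

F ≈ 24600 lbf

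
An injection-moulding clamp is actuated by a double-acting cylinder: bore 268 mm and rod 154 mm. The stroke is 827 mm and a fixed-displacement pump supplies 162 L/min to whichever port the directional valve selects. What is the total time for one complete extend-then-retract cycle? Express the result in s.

t ≈ 28.9 s

Cap-side area A_cap = π/4 × (268 mm)² = 56410 mm^2
Rod-side annular area A_ann = π/4 × (268² − 154²) = 37780 mm^2
t_ext = A_cap·L/Q = 17.28 s
t_ret = A_ann·L/Q = 11.57 s
t_cycle = t_ext + t_ret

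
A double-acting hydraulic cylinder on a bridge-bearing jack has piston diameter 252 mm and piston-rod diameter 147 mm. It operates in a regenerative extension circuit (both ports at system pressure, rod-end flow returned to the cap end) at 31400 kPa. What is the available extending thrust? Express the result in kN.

F ≈ 533 kN

With equal pressure on both faces, forces on the annular region cancel; the net push is pressure × rod cross-section.
Rod cross-section A_rod = π/4 × (147 mm)² = 16970 mm^2
F = P × A_rod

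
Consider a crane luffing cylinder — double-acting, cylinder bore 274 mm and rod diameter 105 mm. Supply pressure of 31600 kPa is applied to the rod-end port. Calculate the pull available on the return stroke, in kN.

Rod-side annular area A_ann = π/4 × (274² − 105²) = 50310 mm^2
On retraction the pressure acts on the annular area (bore minus rod).
F = P × A_ann

F ≈ 1590 kN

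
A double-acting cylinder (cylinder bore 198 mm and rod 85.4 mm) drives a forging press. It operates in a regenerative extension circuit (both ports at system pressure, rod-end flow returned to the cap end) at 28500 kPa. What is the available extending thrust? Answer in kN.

F ≈ 163 kN

With equal pressure on both faces, forces on the annular region cancel; the net push is pressure × rod cross-section.
Rod cross-section A_rod = π/4 × (85.4 mm)² = 5728 mm^2
F = P × A_rod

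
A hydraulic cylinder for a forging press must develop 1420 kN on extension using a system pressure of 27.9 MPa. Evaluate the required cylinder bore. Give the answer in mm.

D ≈ 255 mm

Extension force acts on the full piston face: F = P × (π/4)D².
D = √(4F / (πP)) = √(4 × 1420 kN / (π × 27.9 MPa))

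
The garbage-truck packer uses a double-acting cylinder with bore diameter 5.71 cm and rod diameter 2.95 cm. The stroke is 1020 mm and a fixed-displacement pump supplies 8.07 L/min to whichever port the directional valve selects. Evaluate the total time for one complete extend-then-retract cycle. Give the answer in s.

t ≈ 33.7 s

Cap-side area A_cap = π/4 × (5.71 cm)² = 25.61 cm^2
Rod-side annular area A_ann = π/4 × (5.71² − 2.95²) = 18.77 cm^2
t_ext = A_cap·L/Q = 19.42 s
t_ret = A_ann·L/Q = 14.24 s
t_cycle = t_ext + t_ret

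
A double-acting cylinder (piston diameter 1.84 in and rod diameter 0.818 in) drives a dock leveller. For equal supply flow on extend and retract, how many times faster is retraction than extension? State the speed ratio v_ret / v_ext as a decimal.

v_ret/v_ext ≈ 1.25

Cap-side area A_cap = π/4 × (1.84 in)² = 2.659 in^2
Rod-side annular area A_ann = π/4 × (1.84² − 0.818²) = 2.134 in^2
For equal Q, v ∝ 1/A, so v_ret/v_ext = A_cap/A_ann.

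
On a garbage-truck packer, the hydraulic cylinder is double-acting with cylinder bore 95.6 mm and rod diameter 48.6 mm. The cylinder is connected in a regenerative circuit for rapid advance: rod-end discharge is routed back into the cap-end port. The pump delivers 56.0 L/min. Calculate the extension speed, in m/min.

In regeneration the rod-end outflow joins the pump flow into the cap end, so the net volume the pump must supply per unit advance equals the rod cross-section area.
Rod cross-section A_rod = π/4 × (48.6 mm)² = 1855 mm^2
v = Q_pump / A_rod

v ≈ 30.2 m/min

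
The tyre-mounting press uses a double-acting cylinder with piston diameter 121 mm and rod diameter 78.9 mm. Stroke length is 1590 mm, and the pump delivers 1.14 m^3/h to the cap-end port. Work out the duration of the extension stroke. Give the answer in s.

t ≈ 57.7 s

Cap-side area A_cap = π/4 × (121 mm)² = 11500 mm^2
Swept volume V = A × L; t = V / Q = A·L / Q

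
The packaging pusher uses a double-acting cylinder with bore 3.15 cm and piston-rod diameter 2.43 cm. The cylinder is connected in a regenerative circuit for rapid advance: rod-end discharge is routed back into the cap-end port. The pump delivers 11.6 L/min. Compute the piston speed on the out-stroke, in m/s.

v ≈ 0.417 m/s

In regeneration the rod-end outflow joins the pump flow into the cap end, so the net volume the pump must supply per unit advance equals the rod cross-section area.
Rod cross-section A_rod = π/4 × (2.43 cm)² = 4.638 cm^2
v = Q_pump / A_rod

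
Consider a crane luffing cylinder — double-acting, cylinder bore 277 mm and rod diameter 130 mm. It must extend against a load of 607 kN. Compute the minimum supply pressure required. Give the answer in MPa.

P ≈ 10.1 MPa

Cap-side area A_cap = π/4 × (277 mm)² = 60260 mm^2
P = F / A = 607 kN / A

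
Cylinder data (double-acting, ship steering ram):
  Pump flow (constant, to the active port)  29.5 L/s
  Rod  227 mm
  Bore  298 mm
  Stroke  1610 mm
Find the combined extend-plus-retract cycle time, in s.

t ≈ 5.40 s

Cap-side area A_cap = π/4 × (298 mm)² = 69750 mm^2
Rod-side annular area A_ann = π/4 × (298² − 227²) = 29280 mm^2
t_ext = A_cap·L/Q = 3.807 s
t_ret = A_ann·L/Q = 1.598 s
t_cycle = t_ext + t_ret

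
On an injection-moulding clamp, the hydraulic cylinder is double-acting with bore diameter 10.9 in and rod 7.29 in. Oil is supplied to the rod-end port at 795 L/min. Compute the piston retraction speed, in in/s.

v ≈ 15.7 in/s

Rod-side annular area A_ann = π/4 × (10.9² − 7.29²) = 51.57 in^2
Flow into the rod-end port fills the annular volume.
v = Q / A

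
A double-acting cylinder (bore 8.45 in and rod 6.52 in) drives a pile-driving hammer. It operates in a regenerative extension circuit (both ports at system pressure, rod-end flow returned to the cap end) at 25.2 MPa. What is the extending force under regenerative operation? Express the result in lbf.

F ≈ 1.22e5 lbf

With equal pressure on both faces, forces on the annular region cancel; the net push is pressure × rod cross-section.
Rod cross-section A_rod = π/4 × (6.52 in)² = 33.39 in^2
F = P × A_rod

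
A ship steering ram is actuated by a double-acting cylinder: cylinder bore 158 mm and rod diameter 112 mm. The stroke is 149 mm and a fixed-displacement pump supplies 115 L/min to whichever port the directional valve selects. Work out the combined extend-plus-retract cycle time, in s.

t ≈ 2.28 s

Cap-side area A_cap = π/4 × (158 mm)² = 19610 mm^2
Rod-side annular area A_ann = π/4 × (158² − 112²) = 9755 mm^2
t_ext = A_cap·L/Q = 1.524 s
t_ret = A_ann·L/Q = 0.7583 s
t_cycle = t_ext + t_ret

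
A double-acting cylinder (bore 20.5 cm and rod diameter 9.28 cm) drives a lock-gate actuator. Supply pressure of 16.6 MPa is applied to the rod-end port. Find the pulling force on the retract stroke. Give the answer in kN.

F ≈ 436 kN

Rod-side annular area A_ann = π/4 × (20.5² − 9.28²) = 262.4 cm^2
On retraction the pressure acts on the annular area (bore minus rod).
F = P × A_ann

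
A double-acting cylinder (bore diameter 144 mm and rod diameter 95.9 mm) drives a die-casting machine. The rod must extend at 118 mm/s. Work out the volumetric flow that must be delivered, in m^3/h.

Cap-side area A_cap = π/4 × (144 mm)² = 16290 mm^2
Q = A × v

Q ≈ 6.92 m^3/h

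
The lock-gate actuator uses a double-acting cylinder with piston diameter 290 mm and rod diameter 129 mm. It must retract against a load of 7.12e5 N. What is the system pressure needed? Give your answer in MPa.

P ≈ 13.4 MPa

Rod-side annular area A_ann = π/4 × (290² − 129²) = 52980 mm^2
Retraction: pressure acts on the annular area.
P = F / A = 7.12e5 N / A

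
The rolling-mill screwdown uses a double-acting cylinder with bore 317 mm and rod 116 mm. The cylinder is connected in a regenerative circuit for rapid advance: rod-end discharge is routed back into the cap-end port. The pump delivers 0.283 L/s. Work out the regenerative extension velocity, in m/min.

In regeneration the rod-end outflow joins the pump flow into the cap end, so the net volume the pump must supply per unit advance equals the rod cross-section area.
Rod cross-section A_rod = π/4 × (116 mm)² = 10570 mm^2
v = Q_pump / A_rod

v ≈ 1.61 m/min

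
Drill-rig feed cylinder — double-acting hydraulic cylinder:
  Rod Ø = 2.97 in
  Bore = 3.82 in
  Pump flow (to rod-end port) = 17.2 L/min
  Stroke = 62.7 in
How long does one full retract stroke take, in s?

t ≈ 16.2 s

Rod-side annular area A_ann = π/4 × (3.82² − 2.97²) = 4.533 in^2
Swept volume V = A × L; t = V / Q = A·L / Q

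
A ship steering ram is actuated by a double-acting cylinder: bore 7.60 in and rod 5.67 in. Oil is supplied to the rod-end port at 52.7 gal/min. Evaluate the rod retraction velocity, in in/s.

Rod-side annular area A_ann = π/4 × (7.60² − 5.67²) = 20.11 in^2
Flow into the rod-end port fills the annular volume.
v = Q / A

v ≈ 10.1 in/s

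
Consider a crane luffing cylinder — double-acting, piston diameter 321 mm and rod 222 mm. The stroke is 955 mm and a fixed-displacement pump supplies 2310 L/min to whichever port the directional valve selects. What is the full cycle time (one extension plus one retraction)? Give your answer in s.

Cap-side area A_cap = π/4 × (321 mm)² = 80930 mm^2
Rod-side annular area A_ann = π/4 × (321² − 222²) = 42220 mm^2
t_ext = A_cap·L/Q = 2.007 s
t_ret = A_ann·L/Q = 1.047 s
t_cycle = t_ext + t_ret

t ≈ 3.05 s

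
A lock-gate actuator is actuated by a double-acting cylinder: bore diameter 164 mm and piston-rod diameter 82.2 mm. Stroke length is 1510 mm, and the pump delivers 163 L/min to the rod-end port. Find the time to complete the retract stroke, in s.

t ≈ 8.79 s

Rod-side annular area A_ann = π/4 × (164² − 82.2²) = 15820 mm^2
Swept volume V = A × L; t = V / Q = A·L / Q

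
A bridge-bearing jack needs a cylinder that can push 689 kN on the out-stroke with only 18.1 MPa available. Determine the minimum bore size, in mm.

Extension force acts on the full piston face: F = P × (π/4)D².
D = √(4F / (πP)) = √(4 × 689 kN / (π × 18.1 MPa))

D ≈ 220 mm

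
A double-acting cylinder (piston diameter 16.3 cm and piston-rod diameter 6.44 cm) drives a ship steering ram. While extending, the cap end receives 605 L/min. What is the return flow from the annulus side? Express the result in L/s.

Cap-side area A_cap = π/4 × (16.3 cm)² = 208.7 cm^2
Rod-side annular area A_ann = π/4 × (16.3² − 6.44²) = 176.1 cm^2
Piston speed v = Q_in/A_cap; rod-end outflow Q_out = v × A_ann = Q_in × A_ann/A_cap.

Q_out ≈ 8.51 L/s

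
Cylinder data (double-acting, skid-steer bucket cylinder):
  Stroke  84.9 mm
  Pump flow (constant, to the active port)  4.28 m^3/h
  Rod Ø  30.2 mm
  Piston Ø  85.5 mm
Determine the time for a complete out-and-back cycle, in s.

Cap-side area A_cap = π/4 × (85.5 mm)² = 5741 mm^2
Rod-side annular area A_ann = π/4 × (85.5² − 30.2²) = 5025 mm^2
t_ext = A_cap·L/Q = 0.4100 s
t_ret = A_ann·L/Q = 0.3589 s
t_cycle = t_ext + t_ret

t ≈ 0.769 s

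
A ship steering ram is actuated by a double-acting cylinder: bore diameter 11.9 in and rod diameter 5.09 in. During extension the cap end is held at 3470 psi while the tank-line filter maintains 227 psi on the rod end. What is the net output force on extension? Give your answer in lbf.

Cap-side area A_cap = π/4 × (11.9 in)² = 111.2 in^2
Rod-side annular area A_ann = π/4 × (11.9² − 5.09²) = 90.87 in^2
Net thrust = P_cap·A_cap − P_rod·A_ann = 3.859e5 lbf − 20630 lbf

F ≈ 3.65e5 lbf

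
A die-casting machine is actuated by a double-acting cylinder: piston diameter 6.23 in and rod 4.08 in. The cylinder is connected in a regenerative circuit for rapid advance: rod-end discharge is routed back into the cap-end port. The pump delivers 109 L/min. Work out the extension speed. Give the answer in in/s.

In regeneration the rod-end outflow joins the pump flow into the cap end, so the net volume the pump must supply per unit advance equals the rod cross-section area.
Rod cross-section A_rod = π/4 × (4.08 in)² = 13.07 in^2
v = Q_pump / A_rod

v ≈ 8.48 in/s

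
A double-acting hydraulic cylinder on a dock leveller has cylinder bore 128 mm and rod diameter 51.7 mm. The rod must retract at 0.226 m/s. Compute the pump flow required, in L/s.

Rod-side annular area A_ann = π/4 × (128² − 51.7²) = 10770 mm^2
Q = A × v

Q ≈ 2.43 L/s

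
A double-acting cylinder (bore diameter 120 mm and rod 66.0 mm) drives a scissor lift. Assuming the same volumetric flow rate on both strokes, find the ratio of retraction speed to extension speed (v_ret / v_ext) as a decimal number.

v_ret/v_ext ≈ 1.43

Cap-side area A_cap = π/4 × (120 mm)² = 11310 mm^2
Rod-side annular area A_ann = π/4 × (120² − 66.0²) = 7889 mm^2
For equal Q, v ∝ 1/A, so v_ret/v_ext = A_cap/A_ann.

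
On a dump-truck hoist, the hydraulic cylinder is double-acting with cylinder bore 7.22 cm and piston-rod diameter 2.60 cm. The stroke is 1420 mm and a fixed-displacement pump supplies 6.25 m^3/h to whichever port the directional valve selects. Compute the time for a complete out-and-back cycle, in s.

Cap-side area A_cap = π/4 × (7.22 cm)² = 40.94 cm^2
Rod-side annular area A_ann = π/4 × (7.22² − 2.60²) = 35.63 cm^2
t_ext = A_cap·L/Q = 3.349 s
t_ret = A_ann·L/Q = 2.914 s
t_cycle = t_ext + t_ret

t ≈ 6.26 s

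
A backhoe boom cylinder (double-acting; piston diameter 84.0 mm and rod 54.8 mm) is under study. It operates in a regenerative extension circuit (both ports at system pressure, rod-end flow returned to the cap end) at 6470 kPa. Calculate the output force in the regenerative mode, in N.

With equal pressure on both faces, forces on the annular region cancel; the net push is pressure × rod cross-section.
Rod cross-section A_rod = π/4 × (54.8 mm)² = 2359 mm^2
F = P × A_rod

F ≈ 15300 N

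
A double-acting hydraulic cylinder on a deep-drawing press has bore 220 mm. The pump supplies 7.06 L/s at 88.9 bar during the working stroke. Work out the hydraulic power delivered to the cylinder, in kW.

W ≈ 62.8 kW

Hydraulic power = P × Q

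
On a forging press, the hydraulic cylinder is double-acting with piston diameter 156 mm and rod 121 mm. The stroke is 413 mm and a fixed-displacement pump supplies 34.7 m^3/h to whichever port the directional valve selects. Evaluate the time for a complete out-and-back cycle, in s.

Cap-side area A_cap = π/4 × (156 mm)² = 19110 mm^2
Rod-side annular area A_ann = π/4 × (156² − 121²) = 7614 mm^2
t_ext = A_cap·L/Q = 0.8190 s
t_ret = A_ann·L/Q = 0.3263 s
t_cycle = t_ext + t_ret

t ≈ 1.15 s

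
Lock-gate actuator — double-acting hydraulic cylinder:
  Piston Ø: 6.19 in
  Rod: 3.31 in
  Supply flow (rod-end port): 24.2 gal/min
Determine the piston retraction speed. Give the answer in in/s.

v ≈ 4.34 in/s

Rod-side annular area A_ann = π/4 × (6.19² − 3.31²) = 21.49 in^2
Flow into the rod-end port fills the annular volume.
v = Q / A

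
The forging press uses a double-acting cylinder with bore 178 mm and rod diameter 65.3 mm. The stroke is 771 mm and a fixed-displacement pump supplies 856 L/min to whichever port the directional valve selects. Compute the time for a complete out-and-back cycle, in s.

t ≈ 2.51 s

Cap-side area A_cap = π/4 × (178 mm)² = 24880 mm^2
Rod-side annular area A_ann = π/4 × (178² − 65.3²) = 21540 mm^2
t_ext = A_cap·L/Q = 1.345 s
t_ret = A_ann·L/Q = 1.164 s
t_cycle = t_ext + t_ret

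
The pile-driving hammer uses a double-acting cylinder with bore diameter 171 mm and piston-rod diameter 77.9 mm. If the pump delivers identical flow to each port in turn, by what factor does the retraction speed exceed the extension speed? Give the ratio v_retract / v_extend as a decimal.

Cap-side area A_cap = π/4 × (171 mm)² = 22970 mm^2
Rod-side annular area A_ann = π/4 × (171² − 77.9²) = 18200 mm^2
For equal Q, v ∝ 1/A, so v_ret/v_ext = A_cap/A_ann.

v_ret/v_ext ≈ 1.26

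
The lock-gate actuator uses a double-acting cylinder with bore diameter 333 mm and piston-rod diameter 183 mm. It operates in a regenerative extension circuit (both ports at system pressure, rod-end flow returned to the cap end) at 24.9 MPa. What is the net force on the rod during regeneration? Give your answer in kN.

F ≈ 655 kN

With equal pressure on both faces, forces on the annular region cancel; the net push is pressure × rod cross-section.
Rod cross-section A_rod = π/4 × (183 mm)² = 26300 mm^2
F = P × A_rod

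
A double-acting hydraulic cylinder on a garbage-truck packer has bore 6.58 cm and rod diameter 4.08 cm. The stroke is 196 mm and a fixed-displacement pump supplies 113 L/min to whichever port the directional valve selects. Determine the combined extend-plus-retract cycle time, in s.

Cap-side area A_cap = π/4 × (6.58 cm)² = 34.00 cm^2
Rod-side annular area A_ann = π/4 × (6.58² − 4.08²) = 20.93 cm^2
t_ext = A_cap·L/Q = 0.3539 s
t_ret = A_ann·L/Q = 0.2178 s
t_cycle = t_ext + t_ret

t ≈ 0.572 s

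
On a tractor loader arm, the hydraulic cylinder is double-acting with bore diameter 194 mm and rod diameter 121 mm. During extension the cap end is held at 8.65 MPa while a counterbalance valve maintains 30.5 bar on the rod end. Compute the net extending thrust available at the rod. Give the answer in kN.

Cap-side area A_cap = π/4 × (194 mm)² = 29560 mm^2
Rod-side annular area A_ann = π/4 × (194² − 121²) = 18060 mm^2
Net thrust = P_cap·A_cap − P_rod·A_ann = 255.7 kN − 55.08 kN

F ≈ 201 kN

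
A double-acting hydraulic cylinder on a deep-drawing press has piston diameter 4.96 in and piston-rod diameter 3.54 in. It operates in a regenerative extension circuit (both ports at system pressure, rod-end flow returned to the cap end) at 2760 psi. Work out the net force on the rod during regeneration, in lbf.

F ≈ 27200 lbf

With equal pressure on both faces, forces on the annular region cancel; the net push is pressure × rod cross-section.
Rod cross-section A_rod = π/4 × (3.54 in)² = 9.842 in^2
F = P × A_rod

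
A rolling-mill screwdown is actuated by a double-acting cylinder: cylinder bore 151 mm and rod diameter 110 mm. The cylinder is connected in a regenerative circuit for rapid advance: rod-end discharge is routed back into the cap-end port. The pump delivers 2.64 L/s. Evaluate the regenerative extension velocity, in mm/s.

In regeneration the rod-end outflow joins the pump flow into the cap end, so the net volume the pump must supply per unit advance equals the rod cross-section area.
Rod cross-section A_rod = π/4 × (110 mm)² = 9503 mm^2
v = Q_pump / A_rod

v ≈ 278 mm/s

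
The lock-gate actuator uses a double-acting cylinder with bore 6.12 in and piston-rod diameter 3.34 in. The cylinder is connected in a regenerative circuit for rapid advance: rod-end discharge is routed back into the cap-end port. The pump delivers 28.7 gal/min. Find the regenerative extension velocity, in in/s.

In regeneration the rod-end outflow joins the pump flow into the cap end, so the net volume the pump must supply per unit advance equals the rod cross-section area.
Rod cross-section A_rod = π/4 × (3.34 in)² = 8.762 in^2
v = Q_pump / A_rod

v ≈ 12.6 in/s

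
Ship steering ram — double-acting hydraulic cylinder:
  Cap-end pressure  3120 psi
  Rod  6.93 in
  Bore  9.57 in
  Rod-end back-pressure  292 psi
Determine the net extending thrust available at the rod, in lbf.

Cap-side area A_cap = π/4 × (9.57 in)² = 71.93 in^2
Rod-side annular area A_ann = π/4 × (9.57² − 6.93²) = 34.21 in^2
Net thrust = P_cap·A_cap − P_rod·A_ann = 2.244e5 lbf − 9990 lbf

F ≈ 2.14e5 lbf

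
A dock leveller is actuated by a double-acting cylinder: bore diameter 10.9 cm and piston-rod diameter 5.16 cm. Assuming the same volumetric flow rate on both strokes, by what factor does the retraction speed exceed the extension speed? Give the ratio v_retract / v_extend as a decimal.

v_ret/v_ext ≈ 1.29

Cap-side area A_cap = π/4 × (10.9 cm)² = 93.31 cm^2
Rod-side annular area A_ann = π/4 × (10.9² − 5.16²) = 72.40 cm^2
For equal Q, v ∝ 1/A, so v_ret/v_ext = A_cap/A_ann.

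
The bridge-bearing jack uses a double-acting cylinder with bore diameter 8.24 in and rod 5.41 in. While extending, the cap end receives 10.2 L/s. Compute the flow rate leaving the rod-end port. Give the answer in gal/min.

Q_out ≈ 92.0 gal/min

Cap-side area A_cap = π/4 × (8.24 in)² = 53.33 in^2
Rod-side annular area A_ann = π/4 × (8.24² − 5.41²) = 30.34 in^2
Piston speed v = Q_in/A_cap; rod-end outflow Q_out = v × A_ann = Q_in × A_ann/A_cap.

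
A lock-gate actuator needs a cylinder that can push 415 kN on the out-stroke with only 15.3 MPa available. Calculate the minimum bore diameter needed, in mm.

Extension force acts on the full piston face: F = P × (π/4)D².
D = √(4F / (πP)) = √(4 × 415 kN / (π × 15.3 MPa))

D ≈ 186 mm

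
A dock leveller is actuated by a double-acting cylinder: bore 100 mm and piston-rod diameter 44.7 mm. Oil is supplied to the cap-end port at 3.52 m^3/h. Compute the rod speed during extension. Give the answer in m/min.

Cap-side area A_cap = π/4 × (100 mm)² = 7854 mm^2
v = Q / A

v ≈ 7.47 m/min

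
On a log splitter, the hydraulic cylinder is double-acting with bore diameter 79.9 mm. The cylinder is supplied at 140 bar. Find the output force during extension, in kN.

Cap-side area A_cap = π/4 × (79.9 mm)² = 5014 mm^2
F = P × A_cap = 140 bar × A_cap

F ≈ 70.2 kN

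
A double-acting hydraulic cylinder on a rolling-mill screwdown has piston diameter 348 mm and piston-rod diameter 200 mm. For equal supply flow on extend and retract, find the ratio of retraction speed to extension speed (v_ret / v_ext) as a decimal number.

Cap-side area A_cap = π/4 × (348 mm)² = 95110 mm^2
Rod-side annular area A_ann = π/4 × (348² − 200²) = 63700 mm^2
For equal Q, v ∝ 1/A, so v_ret/v_ext = A_cap/A_ann.

v_ret/v_ext ≈ 1.49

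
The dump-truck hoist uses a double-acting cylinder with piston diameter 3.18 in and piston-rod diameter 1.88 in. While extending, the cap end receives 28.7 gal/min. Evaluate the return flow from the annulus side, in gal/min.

Q_out ≈ 18.7 gal/min

Cap-side area A_cap = π/4 × (3.18 in)² = 7.942 in^2
Rod-side annular area A_ann = π/4 × (3.18² − 1.88²) = 5.166 in^2
Piston speed v = Q_in/A_cap; rod-end outflow Q_out = v × A_ann = Q_in × A_ann/A_cap.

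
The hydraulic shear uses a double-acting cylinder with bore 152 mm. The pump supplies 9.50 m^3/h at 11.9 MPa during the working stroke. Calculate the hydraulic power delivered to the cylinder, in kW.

W ≈ 31.4 kW

Hydraulic power = P × Q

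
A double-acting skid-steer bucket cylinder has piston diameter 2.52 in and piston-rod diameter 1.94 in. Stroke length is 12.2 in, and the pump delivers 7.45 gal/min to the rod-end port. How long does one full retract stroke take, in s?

t ≈ 0.864 s

Rod-side annular area A_ann = π/4 × (2.52² − 1.94²) = 2.032 in^2
Swept volume V = A × L; t = V / Q = A·L / Q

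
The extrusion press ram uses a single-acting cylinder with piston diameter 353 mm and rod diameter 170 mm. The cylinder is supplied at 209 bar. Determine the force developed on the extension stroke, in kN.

F ≈ 2050 kN

Cap-side area A_cap = π/4 × (353 mm)² = 97870 mm^2
F = P × A_cap = 209 bar × A_cap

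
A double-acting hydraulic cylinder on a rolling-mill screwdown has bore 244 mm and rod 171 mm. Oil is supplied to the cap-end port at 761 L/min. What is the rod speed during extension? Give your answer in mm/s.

Cap-side area A_cap = π/4 × (244 mm)² = 46760 mm^2
v = Q / A

v ≈ 271 mm/s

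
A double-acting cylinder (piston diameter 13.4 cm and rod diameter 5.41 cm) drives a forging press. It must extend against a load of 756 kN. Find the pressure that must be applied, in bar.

P ≈ 536 bar

Cap-side area A_cap = π/4 × (13.4 cm)² = 141.0 cm^2
P = F / A = 756 kN / A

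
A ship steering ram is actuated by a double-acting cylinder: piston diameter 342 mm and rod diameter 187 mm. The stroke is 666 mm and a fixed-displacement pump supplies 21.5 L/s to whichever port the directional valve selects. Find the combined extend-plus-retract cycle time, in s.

Cap-side area A_cap = π/4 × (342 mm)² = 91860 mm^2
Rod-side annular area A_ann = π/4 × (342² − 187²) = 64400 mm^2
t_ext = A_cap·L/Q = 2.846 s
t_ret = A_ann·L/Q = 1.995 s
t_cycle = t_ext + t_ret

t ≈ 4.84 s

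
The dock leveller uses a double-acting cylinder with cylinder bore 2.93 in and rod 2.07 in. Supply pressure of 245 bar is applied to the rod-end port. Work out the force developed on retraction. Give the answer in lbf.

Rod-side annular area A_ann = π/4 × (2.93² − 2.07²) = 3.377 in^2
On retraction the pressure acts on the annular area (bore minus rod).
F = P × A_ann

F ≈ 12000 lbf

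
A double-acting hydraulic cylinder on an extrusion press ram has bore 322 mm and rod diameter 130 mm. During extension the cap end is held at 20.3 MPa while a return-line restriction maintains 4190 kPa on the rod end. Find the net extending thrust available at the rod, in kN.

F ≈ 1370 kN

Cap-side area A_cap = π/4 × (322 mm)² = 81430 mm^2
Rod-side annular area A_ann = π/4 × (322² − 130²) = 68160 mm^2
Net thrust = P_cap·A_cap − P_rod·A_ann = 1653 kN − 285.6 kN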